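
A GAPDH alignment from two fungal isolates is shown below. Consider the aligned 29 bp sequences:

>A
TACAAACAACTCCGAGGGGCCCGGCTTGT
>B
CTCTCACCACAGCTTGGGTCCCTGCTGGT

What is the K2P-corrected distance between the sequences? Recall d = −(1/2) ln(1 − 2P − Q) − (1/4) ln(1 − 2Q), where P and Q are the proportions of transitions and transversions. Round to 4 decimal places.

0.6527

Of 29 sites, 1 differences are transitions and 11 are transversions, so P = 1/29 ≈ 0.034483 and Q = 11/29 ≈ 0.37931.
Under the Kimura two-parameter model, d = −½ ln(1 − 2P − Q) − ¼ ln(1 − 2Q).
1 − 2P − Q = 0.551724, giving −½ ln(0.551724) = 0.297354.
1 − 2Q = 0.24138, giving −¼ ln(0.24138) = 0.355346.
d = 0.297354 + 0.355346 = 0.652700.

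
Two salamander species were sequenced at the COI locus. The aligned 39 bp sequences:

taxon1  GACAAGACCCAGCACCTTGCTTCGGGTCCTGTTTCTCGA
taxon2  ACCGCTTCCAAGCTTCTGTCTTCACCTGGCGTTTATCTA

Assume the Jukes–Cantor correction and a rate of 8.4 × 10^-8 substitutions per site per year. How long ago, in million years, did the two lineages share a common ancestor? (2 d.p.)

The sequences differ at 19 of 39 sites, so p = 19/39 ≈ 0.487179.
d = −(3/4) ln(1 − 4p/3) = −0.75 ln(1 − 0.649572) = −0.75 ln(0.350428)
  = −0.75 × (-1.048600) = 0.786450 substitutions/site.
Under a molecular clock d = 2μt, so t = d/(2μ) = 0.786450 / (2 × 8.4 × 10^-8) = 4.68 million years.

4.68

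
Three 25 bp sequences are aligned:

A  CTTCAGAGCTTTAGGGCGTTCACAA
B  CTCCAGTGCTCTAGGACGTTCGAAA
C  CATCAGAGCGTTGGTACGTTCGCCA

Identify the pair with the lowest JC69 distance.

A and B

A–B: 6/25 differ, p = 0.240, d = 0.289.
A–C: 7/25 differ, p = 0.280, d = 0.351.
B–C: 9/25 differ, p = 0.360, d = 0.490.
The smallest distance is between A and B.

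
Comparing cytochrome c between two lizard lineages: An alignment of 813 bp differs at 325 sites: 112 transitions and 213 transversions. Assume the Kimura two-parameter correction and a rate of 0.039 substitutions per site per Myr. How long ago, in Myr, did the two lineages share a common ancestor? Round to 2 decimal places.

7.32

P = 112/813 ≈ 0.137761 and Q = 213/813 ≈ 0.261993.
Under the Kimura two-parameter model, d = −½ ln(1 − 2P − Q) − ¼ ln(1 − 2Q).
1 − 2P − Q = 0.462485, giving −½ ln(0.462485) = 0.385571.
1 − 2Q = 0.476014, giving −¼ ln(0.476014) = 0.185577.
d = 0.385571 + 0.185577 = 0.571148.
Under a molecular clock d = 2μt, so t = d/(2μ) = 0.571148 / (2 × 0.039) = 7.32 Myr.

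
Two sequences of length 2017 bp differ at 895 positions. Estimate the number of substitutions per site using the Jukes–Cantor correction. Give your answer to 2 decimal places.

0.67

p = 895/2017 ≈ 0.443728.
d = −(3/4) ln(1 − 4p/3) = −0.75 ln(1 − 0.591637) = −0.75 ln(0.408363)
  = −0.75 × (-0.895599) = 0.671699 substitutions/site.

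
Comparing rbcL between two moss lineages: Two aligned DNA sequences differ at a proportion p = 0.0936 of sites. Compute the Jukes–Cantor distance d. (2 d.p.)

d = −(3/4) ln(1 − 4p/3) = −0.75 ln(1 − 0.1248) = −0.75 ln(0.8752)
  = −0.75 × (-0.133303) = 0.099977 substitutions/site.

0.10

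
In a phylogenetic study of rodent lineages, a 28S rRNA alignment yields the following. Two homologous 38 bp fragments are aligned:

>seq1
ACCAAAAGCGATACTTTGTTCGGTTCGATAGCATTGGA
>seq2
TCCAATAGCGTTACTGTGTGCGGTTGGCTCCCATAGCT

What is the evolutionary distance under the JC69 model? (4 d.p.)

0.4099

The sequences differ at 12 of 38 sites, so p = 12/38 ≈ 0.315789.
d = −(3/4) ln(1 − 4p/3) = −0.75 ln(1 − 0.421052) = −0.75 ln(0.578948)
  = −0.75 × (-0.546543) = 0.409907 substitutions/site.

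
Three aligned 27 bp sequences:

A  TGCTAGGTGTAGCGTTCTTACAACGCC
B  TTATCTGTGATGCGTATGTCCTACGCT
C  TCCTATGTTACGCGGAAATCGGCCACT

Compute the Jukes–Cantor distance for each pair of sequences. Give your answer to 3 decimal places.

d(A,B) = 0.673, d(A,C) = 1.012, d(B,C) = 0.673

A–B: 12/27 sites differ → p ≈ 0.444444, d = −0.75 ln(1 − 0.592592) = 0.673455 ≈ 0.673.
A–C: 15/27 sites differ → p ≈ 0.555556, d = −0.75 ln(1 − 0.740741) = 1.012446 ≈ 1.012.
B–C: 12/27 sites differ → p ≈ 0.444444, d = −0.75 ln(1 − 0.592592) = 0.673455 ≈ 0.673.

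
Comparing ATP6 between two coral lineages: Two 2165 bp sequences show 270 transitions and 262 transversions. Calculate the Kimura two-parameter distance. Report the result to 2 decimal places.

0.30

P = 270/2165 ≈ 0.124711 and Q = 262/2165 ≈ 0.121016.
Under the Kimura two-parameter model, d = −½ ln(1 − 2P − Q) − ¼ ln(1 − 2Q).
1 − 2P − Q = 0.629562, giving −½ ln(0.629562) = 0.231365.
1 − 2Q = 0.757968, giving −¼ ln(0.757968) = 0.069279.
d = 0.231365 + 0.069279 = 0.300644.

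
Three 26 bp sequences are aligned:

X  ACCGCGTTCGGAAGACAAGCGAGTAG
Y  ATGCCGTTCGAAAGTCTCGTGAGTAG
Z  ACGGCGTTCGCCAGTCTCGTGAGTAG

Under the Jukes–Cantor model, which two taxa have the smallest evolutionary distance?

X–Y: 8/26 differ, p = 0.308, d = 0.396.
X–Z: 7/26 differ, p = 0.269, d = 0.334.
Y–Z: 4/26 differ, p = 0.154, d = 0.172.
The smallest distance is between Y and Z.

Y and Z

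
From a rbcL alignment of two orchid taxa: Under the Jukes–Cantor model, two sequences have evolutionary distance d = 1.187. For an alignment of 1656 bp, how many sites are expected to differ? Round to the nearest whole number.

Invert JC69: p = (3/4)(1 − e^(−4d/3)) = 0.75 × (1 − e^(-1.582667)) = 0.75 × (1 − 0.205426) = 0.595931.
Expected differing sites = pL ≈ 0.595931 × 1656 = 986.861736 ≈ 987.

987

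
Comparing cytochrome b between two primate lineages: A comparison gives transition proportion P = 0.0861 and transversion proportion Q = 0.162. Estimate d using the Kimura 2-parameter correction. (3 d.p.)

0.301

Under the Kimura two-parameter model, d = −½ ln(1 − 2P − Q) − ¼ ln(1 − 2Q).
1 − 2P − Q = 0.6658, giving −½ ln(0.6658) = 0.203383.
1 − 2Q = 0.676, giving −¼ ln(0.676) = 0.097891.
d = 0.203383 + 0.097891 = 0.301274.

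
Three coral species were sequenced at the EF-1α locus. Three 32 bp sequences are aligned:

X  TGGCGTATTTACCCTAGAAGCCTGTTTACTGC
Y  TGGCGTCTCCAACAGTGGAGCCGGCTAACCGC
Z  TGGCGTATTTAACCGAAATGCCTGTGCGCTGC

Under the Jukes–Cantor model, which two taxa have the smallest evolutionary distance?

X–Y: 12/32 differ, p = 0.375, d = 0.520.
X–Z: 7/32 differ, p = 0.219, d = 0.259.
Y–Z: 14/32 differ, p = 0.438, d = 0.657.
The smallest distance is between X and Z.

X and Z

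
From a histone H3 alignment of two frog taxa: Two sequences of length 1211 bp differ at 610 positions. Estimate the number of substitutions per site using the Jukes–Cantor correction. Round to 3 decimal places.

0.835

p = 610/1211 ≈ 0.503716.
d = −(3/4) ln(1 − 4p/3) = −0.75 ln(1 − 0.671621) = −0.75 ln(0.328379)
  = −0.75 × (-1.113587) = 0.835190 substitutions/site.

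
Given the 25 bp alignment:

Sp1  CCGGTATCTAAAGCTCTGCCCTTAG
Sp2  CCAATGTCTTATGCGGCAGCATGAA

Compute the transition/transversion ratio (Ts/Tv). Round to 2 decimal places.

0.86

Transitions are A↔G and C↔T; transversions are all other mismatches.
Transitions: 6. Transversions: 7.
R = 6/7 = 0.857142… ≈ 0.86 (to 2 d.p.).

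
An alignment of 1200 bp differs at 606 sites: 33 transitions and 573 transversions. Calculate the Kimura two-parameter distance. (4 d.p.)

1.1555

P = 33/1200 = 0.0275 and Q = 573/1200 = 0.4775.
Under the Kimura two-parameter model, d = −½ ln(1 − 2P − Q) − ¼ ln(1 − 2Q).
1 − 2P − Q = 0.4675, giving −½ ln(0.4675) = 0.380178.
1 − 2Q = 0.045, giving −¼ ln(0.045) = 0.775273.
d = 0.380178 + 0.775273 = 1.155451.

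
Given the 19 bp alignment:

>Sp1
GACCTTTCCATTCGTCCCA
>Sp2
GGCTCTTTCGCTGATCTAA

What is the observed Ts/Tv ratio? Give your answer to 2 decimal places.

4.00

Transitions are A↔G and C↔T; transversions are all other mismatches.
Transitions: 8. Transversions: 2.
R = 8/2 = 4.00.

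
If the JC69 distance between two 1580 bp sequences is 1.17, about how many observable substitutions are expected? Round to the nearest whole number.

936

Invert JC69: p = (3/4)(1 − e^(−4d/3)) = 0.75 × (1 − e^(-1.56)) = 0.75 × (1 − 0.210136) = 0.592398.
Expected differing sites = pL ≈ 0.592398 × 1580 = 935.98884 ≈ 936.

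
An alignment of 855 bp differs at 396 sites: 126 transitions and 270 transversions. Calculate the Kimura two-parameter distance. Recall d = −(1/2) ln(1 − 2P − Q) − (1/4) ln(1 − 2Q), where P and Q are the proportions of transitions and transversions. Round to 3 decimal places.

0.721

P = 126/855 ≈ 0.147368 and Q = 270/855 ≈ 0.315789.
Under the Kimura two-parameter model, d = −½ ln(1 − 2P − Q) − ¼ ln(1 − 2Q).
1 − 2P − Q = 0.389475, giving −½ ln(0.389475) = 0.471478.
1 − 2Q = 0.368422, giving −¼ ln(0.368422) = 0.249632.
d = 0.471478 + 0.249632 = 0.721110.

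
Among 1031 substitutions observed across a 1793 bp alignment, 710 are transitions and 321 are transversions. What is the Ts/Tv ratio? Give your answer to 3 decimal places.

R = 710/321 = 2.211838… ≈ 2.212 (to 3 d.p.).

2.212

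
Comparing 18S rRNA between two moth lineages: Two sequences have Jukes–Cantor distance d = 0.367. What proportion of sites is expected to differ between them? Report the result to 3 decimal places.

0.290

p = (3/4)(1 − e^(−4d/3)) = 0.75 × (1 − e^(-0.489333)) = 0.75 × (1 − 0.613035) = 0.290224.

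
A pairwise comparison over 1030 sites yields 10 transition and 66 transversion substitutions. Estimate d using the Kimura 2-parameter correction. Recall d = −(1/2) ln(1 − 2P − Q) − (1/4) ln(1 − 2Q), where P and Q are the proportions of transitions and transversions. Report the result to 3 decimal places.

0.078

P = 10/1030 ≈ 0.009709 and Q = 66/1030 ≈ 0.064078.
Under the Kimura two-parameter model, d = −½ ln(1 − 2P − Q) − ¼ ln(1 − 2Q).
1 − 2P − Q = 0.916504, giving −½ ln(0.916504) = 0.043594.
1 − 2Q = 0.871844, giving −¼ ln(0.871844) = 0.034286.
d = 0.043594 + 0.034286 = 0.077880.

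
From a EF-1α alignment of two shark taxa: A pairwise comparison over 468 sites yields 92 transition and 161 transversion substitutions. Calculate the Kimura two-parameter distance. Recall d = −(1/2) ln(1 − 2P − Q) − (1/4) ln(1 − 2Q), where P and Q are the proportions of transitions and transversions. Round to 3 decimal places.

P = 92/468 ≈ 0.196581 and Q = 161/468 ≈ 0.344017.
Under the Kimura two-parameter model, d = −½ ln(1 − 2P − Q) − ¼ ln(1 − 2Q).
1 − 2P − Q = 0.262821, giving −½ ln(0.262821) = 0.668141.
1 − 2Q = 0.311966, giving −¼ ln(0.311966) = 0.291215.
d = 0.668141 + 0.291215 = 0.959356.

0.959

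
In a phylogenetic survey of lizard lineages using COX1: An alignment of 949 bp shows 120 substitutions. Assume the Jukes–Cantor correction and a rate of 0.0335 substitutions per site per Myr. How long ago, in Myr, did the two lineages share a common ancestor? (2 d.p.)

2.07

p = 120/949 ≈ 0.126449.
d = −(3/4) ln(1 − 4p/3) = −0.75 ln(1 − 0.168599) = −0.75 ln(0.831401)
  = −0.75 × (-0.184643) = 0.138482 substitutions/site.
Under a molecular clock d = 2μt, so t = d/(2μ) = 0.138482 / (2 × 0.0335) = 2.07 Myr.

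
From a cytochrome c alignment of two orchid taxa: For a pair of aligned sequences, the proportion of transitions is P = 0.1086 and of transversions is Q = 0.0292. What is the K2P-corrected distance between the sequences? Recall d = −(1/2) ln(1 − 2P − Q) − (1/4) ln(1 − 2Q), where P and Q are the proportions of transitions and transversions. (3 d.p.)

Under the Kimura two-parameter model, d = −½ ln(1 − 2P − Q) − ¼ ln(1 − 2Q).
1 − 2P − Q = 0.7536, giving −½ ln(0.7536) = 0.141447.
1 − 2Q = 0.9416, giving −¼ ln(0.9416) = 0.015044.
d = 0.141447 + 0.015044 = 0.156491.

0.156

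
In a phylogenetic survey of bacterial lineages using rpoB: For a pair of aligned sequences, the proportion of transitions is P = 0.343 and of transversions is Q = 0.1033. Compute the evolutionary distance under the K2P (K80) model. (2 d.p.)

Under the Kimura two-parameter model, d = −½ ln(1 − 2P − Q) − ¼ ln(1 − 2Q).
1 − 2P − Q = 0.2107, giving −½ ln(0.2107) = 0.778660.
1 − 2Q = 0.7934, giving −¼ ln(0.7934) = 0.057857.
d = 0.778660 + 0.057857 = 0.836517.

0.84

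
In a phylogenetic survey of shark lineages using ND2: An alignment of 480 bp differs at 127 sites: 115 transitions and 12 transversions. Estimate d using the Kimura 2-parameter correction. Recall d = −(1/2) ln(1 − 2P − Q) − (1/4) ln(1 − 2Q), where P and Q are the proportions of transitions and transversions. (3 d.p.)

0.364

P = 115/480 ≈ 0.239583 and Q = 12/480 = 0.025.
Under the Kimura two-parameter model, d = −½ ln(1 − 2P − Q) − ¼ ln(1 − 2Q).
1 − 2P − Q = 0.495834, giving −½ ln(0.495834) = 0.350757.
1 − 2Q = 0.95, giving −¼ ln(0.95) = 0.012823.
d = 0.350757 + 0.012823 = 0.363580.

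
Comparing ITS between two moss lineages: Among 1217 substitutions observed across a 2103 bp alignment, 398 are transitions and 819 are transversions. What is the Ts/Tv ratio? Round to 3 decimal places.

R = 398/819 = 0.485958… ≈ 0.486 (to 3 d.p.).

0.486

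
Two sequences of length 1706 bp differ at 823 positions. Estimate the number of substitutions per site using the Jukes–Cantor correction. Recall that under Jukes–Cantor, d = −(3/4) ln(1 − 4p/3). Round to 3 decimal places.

p = 823/1706 ≈ 0.482415.
d = −(3/4) ln(1 − 4p/3) = −0.75 ln(1 − 0.64322) = −0.75 ln(0.35678)
  = −0.75 × (-1.030636) = 0.772977 substitutions/site.

0.773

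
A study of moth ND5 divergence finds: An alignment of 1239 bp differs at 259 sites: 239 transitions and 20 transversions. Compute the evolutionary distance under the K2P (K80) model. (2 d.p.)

P = 239/1239 ≈ 0.192897 and Q = 20/1239 ≈ 0.016142.
Under the Kimura two-parameter model, d = −½ ln(1 − 2P − Q) − ¼ ln(1 − 2Q).
1 − 2P − Q = 0.598064, giving −½ ln(0.598064) = 0.257029.
1 − 2Q = 0.967716, giving −¼ ln(0.967716) = 0.008204.
d = 0.257029 + 0.008204 = 0.265233.

0.27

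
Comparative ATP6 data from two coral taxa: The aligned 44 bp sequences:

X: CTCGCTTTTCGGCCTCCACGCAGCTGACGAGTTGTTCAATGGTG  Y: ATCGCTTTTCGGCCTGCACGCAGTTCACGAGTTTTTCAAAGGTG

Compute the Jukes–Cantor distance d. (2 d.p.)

0.15

The sequences differ at 6 of 44 sites (1, 16, 24, 26, 34, 40), so p = 6/44 ≈ 0.136364.
d = −(3/4) ln(1 − 4p/3) = −0.75 ln(1 − 0.181819) = −0.75 ln(0.818181)
  = −0.75 × (-0.200672) = 0.150504 substitutions/site.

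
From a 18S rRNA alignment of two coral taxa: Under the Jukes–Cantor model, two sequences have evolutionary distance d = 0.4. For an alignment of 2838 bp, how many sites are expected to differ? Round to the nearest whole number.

Invert JC69: p = (3/4)(1 − e^(−4d/3)) = 0.75 × (1 − e^(-0.533333)) = 0.75 × (1 − 0.586646) = 0.310016.
Expected differing sites = pL ≈ 0.310016 × 2838 = 879.825408 ≈ 880.

880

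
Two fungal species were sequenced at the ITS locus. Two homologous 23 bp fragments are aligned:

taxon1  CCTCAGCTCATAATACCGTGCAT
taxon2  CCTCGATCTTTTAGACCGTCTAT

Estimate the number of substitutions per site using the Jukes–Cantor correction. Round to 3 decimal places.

The sequences differ at 10 of 23 sites (5, 6, 7, 8, 9, 10, 12, 14, 20, 21), so p = 10/23 ≈ 0.434783.
d = −(3/4) ln(1 − 4p/3) = −0.75 ln(1 − 0.579711) = −0.75 ln(0.420289)
  = −0.75 × (-0.866813) = 0.650110 substitutions/site.

0.650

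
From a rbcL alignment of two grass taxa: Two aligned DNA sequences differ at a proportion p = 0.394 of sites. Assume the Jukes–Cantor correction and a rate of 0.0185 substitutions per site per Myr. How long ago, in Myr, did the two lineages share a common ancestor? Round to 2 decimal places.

15.10

d = −(3/4) ln(1 − 4p/3) = −0.75 ln(1 − 0.525333) = −0.75 ln(0.474667)
  = −0.75 × (-0.745142) = 0.558857 substitutions/site.
Under a molecular clock d = 2μt, so t = d/(2μ) = 0.558857 / (2 × 0.0185) = 15.10 Myr.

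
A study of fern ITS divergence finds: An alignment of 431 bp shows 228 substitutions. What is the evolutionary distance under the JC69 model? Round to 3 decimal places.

0.916

p = 228/431 ≈ 0.529002.
d = −(3/4) ln(1 − 4p/3) = −0.75 ln(1 − 0.705336) = −0.75 ln(0.294664)
  = −0.75 × (-1.221920) = 0.916440 substitutions/site.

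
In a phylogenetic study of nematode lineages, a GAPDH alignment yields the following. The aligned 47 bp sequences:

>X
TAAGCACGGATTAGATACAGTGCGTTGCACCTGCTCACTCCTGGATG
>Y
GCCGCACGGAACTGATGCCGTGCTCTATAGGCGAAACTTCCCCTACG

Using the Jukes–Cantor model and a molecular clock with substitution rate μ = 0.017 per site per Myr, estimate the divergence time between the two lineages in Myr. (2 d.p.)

The sequences differ at 24 of 47 sites, so p = 24/47 ≈ 0.510638.
d = −(3/4) ln(1 − 4p/3) = −0.75 ln(1 − 0.680851) = −0.75 ln(0.319149)
  = −0.75 × (-1.142097) = 0.856573 substitutions/site.
Under a molecular clock d = 2μt, so t = d/(2μ) = 0.856573 / (2 × 0.017) = 25.19 Myr.

25.19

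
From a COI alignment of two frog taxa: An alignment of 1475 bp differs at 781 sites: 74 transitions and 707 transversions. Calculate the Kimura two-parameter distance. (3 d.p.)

P = 74/1475 ≈ 0.050169 and Q = 707/1475 ≈ 0.479322.
Under the Kimura two-parameter model, d = −½ ln(1 − 2P − Q) − ¼ ln(1 − 2Q).
1 − 2P − Q = 0.42034, giving −½ ln(0.42034) = 0.433346.
1 − 2Q = 0.041356, giving −¼ ln(0.041356) = 0.796384.
d = 0.433346 + 0.796384 = 1.229730.

1.230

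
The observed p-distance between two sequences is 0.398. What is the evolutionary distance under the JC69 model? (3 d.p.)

0.567

d = −(3/4) ln(1 − 4p/3) = −0.75 ln(1 − 0.530667) = −0.75 ln(0.469333)
  = −0.75 × (-0.756443) = 0.567332 substitutions/site.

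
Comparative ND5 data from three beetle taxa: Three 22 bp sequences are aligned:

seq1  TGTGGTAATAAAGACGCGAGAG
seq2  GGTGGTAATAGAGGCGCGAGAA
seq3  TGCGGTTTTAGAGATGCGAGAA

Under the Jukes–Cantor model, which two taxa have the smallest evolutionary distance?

seq1–seq2: 4/22 differ, p = 0.182, d = 0.208.
seq1–seq3: 6/22 differ, p = 0.273, d = 0.339.
seq2–seq3: 6/22 differ, p = 0.273, d = 0.339.
The smallest distance is between seq1 and seq2.

seq1 and seq2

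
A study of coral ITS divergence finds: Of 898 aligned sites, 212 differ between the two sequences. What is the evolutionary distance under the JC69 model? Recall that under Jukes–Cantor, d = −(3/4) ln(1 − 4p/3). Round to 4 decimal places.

p = 212/898 ≈ 0.23608.
d = −(3/4) ln(1 − 4p/3) = −0.75 ln(1 − 0.314773) = −0.75 ln(0.685227)
  = −0.75 × (-0.378005) = 0.283504 substitutions/site.

0.2835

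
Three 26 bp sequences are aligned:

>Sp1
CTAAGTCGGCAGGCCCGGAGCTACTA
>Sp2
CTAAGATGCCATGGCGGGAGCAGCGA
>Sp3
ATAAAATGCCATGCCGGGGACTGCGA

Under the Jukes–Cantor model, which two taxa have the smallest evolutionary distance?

Sp1–Sp2: 9/26 differ, p = 0.346, d = 0.464.
Sp1–Sp3: 11/26 differ, p = 0.423, d = 0.623.
Sp2–Sp3: 6/26 differ, p = 0.231, d = 0.276.
The smallest distance is between Sp2 and Sp3.

Sp2 and Sp3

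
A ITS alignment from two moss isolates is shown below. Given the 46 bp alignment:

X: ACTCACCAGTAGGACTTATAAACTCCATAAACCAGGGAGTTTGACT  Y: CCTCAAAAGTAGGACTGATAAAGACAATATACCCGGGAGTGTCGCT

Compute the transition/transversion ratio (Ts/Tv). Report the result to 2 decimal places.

0.09

Transitions are A↔G and C↔T; transversions are all other mismatches.
Transitions: 1. Transversions: 11.
R = 1/11 = 0.090909… ≈ 0.09 (to 2 d.p.).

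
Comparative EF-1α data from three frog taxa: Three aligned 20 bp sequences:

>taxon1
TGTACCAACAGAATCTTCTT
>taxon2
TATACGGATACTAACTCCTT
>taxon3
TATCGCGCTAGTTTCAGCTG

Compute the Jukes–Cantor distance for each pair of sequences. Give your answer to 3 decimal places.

taxon1–taxon2: 8/20 sites differ → p = 0.4, d = −0.75 ln(1 − 0.533333) = 0.571605 ≈ 0.572.
taxon1–taxon3: 11/20 sites differ → p = 0.55, d = −0.75 ln(1 − 0.733333) = 0.991316 ≈ 0.991.
taxon2–taxon3: 10/20 sites differ → p = 0.5, d = −0.75 ln(1 − 0.666667) = 0.823960 ≈ 0.824.

d(taxon1,taxon2) = 0.572, d(taxon1,taxon3) = 0.991, d(taxon2,taxon3) = 0.824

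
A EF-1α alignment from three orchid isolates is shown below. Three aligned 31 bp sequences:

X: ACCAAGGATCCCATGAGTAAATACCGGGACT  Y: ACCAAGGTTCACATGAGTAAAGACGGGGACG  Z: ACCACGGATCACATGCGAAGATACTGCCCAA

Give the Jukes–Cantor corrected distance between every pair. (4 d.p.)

d(X,Y) = 0.1816, d(X,Z) = 0.4806, d(Y,Z) = 0.5445

X–Y: 5/31 sites differ → p ≈ 0.16129, d = −0.75 ln(1 − 0.215053) = 0.181604 ≈ 0.1816.
X–Z: 11/31 sites differ → p ≈ 0.354839, d = −0.75 ln(1 − 0.473119) = 0.480585 ≈ 0.4806.
Y–Z: 12/31 sites differ → p ≈ 0.387097, d = −0.75 ln(1 − 0.516129) = 0.544453 ≈ 0.5445.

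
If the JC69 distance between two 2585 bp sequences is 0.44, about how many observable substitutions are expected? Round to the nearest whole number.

Invert JC69: p = (3/4)(1 − e^(−4d/3)) = 0.75 × (1 − e^(-0.586667)) = 0.75 × (1 − 0.556178) = 0.332867.
Expected differing sites = pL ≈ 0.332867 × 2585 = 860.461195 ≈ 860.

860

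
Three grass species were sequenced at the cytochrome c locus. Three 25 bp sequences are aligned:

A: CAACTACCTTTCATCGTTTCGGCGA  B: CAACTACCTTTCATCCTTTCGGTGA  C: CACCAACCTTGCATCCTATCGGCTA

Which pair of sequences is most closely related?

A–B: 2/25 differ, p = 0.080, d = 0.085.
A–C: 6/25 differ, p = 0.240, d = 0.289.
B–C: 6/25 differ, p = 0.240, d = 0.289.
The smallest distance is between A and B.

A and B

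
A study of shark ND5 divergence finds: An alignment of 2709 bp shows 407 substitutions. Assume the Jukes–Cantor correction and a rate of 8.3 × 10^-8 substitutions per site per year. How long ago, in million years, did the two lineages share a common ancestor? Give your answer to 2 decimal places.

1.01

p = 407/2709 ≈ 0.15024.
d = −(3/4) ln(1 − 4p/3) = −0.75 ln(1 − 0.20032) = −0.75 ln(0.79968)
  = −0.75 × (-0.223544) = 0.167658 substitutions/site.
Under a molecular clock d = 2μt, so t = d/(2μ) = 0.167658 / (2 × 8.3 × 10^-8) = 1.01 million years.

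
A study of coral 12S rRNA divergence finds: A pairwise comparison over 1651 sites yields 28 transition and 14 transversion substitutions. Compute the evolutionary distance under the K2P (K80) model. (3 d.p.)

0.026

P = 28/1651 ≈ 0.016959 and Q = 14/1651 ≈ 0.00848.
Under the Kimura two-parameter model, d = −½ ln(1 − 2P − Q) − ¼ ln(1 − 2Q).
1 − 2P − Q = 0.957602, giving −½ ln(0.957602) = 0.021662.
1 − 2Q = 0.98304, giving −¼ ln(0.98304) = 0.004276.
d = 0.021662 + 0.004276 = 0.025938.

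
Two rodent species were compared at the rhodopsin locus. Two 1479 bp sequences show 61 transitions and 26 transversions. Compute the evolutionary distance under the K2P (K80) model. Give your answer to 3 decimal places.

P = 61/1479 ≈ 0.041244 and Q = 26/1479 ≈ 0.017579.
Under the Kimura two-parameter model, d = −½ ln(1 − 2P − Q) − ¼ ln(1 − 2Q).
1 − 2P − Q = 0.899933, giving −½ ln(0.899933) = 0.052717.
1 − 2Q = 0.964842, giving −¼ ln(0.964842) = 0.008948.
d = 0.052717 + 0.008948 = 0.061665.

0.062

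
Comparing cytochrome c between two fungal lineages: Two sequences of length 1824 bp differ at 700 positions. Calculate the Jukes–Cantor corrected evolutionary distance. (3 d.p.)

p = 700/1824 ≈ 0.383772.
d = −(3/4) ln(1 − 4p/3) = −0.75 ln(1 − 0.511696) = −0.75 ln(0.488304)
  = −0.75 × (-0.716817) = 0.537613 substitutions/site.

0.538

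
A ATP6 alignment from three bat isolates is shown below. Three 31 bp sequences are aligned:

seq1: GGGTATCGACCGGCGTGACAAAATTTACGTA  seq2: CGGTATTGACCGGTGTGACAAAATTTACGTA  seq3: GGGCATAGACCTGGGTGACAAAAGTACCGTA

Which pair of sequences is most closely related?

seq1–seq2: 3/31 differ, p = 0.097, d = 0.104.
seq1–seq3: 7/31 differ, p = 0.226, d = 0.269.
seq2–seq3: 8/31 differ, p = 0.258, d = 0.316.
The smallest distance is between seq1 and seq2.

seq1 and seq2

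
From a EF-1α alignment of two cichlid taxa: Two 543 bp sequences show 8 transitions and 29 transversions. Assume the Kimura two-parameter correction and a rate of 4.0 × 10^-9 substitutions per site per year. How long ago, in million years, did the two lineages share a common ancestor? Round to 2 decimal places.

P = 8/543 ≈ 0.014733 and Q = 29/543 ≈ 0.053407.
Under the Kimura two-parameter model, d = −½ ln(1 − 2P − Q) − ¼ ln(1 − 2Q).
1 − 2P − Q = 0.917127, giving −½ ln(0.917127) = 0.043255.
1 − 2Q = 0.893186, giving −¼ ln(0.893186) = 0.028240.
d = 0.043255 + 0.028240 = 0.071495.
Under a molecular clock d = 2μt, so t = d/(2μ) = 0.071495 / (2 × 4.0 × 10^-9) = 8.94 million years.

8.94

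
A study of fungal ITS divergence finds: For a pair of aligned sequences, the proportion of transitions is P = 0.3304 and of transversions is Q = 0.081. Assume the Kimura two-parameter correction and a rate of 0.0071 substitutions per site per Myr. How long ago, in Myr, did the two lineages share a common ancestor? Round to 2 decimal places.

50.79

Under the Kimura two-parameter model, d = −½ ln(1 − 2P − Q) − ¼ ln(1 − 2Q).
1 − 2P − Q = 0.2582, giving −½ ln(0.2582) = 0.677010.
1 − 2Q = 0.838, giving −¼ ln(0.838) = 0.044184.
d = 0.677010 + 0.044184 = 0.721194.
Under a molecular clock d = 2μt, so t = d/(2μ) = 0.721194 / (2 × 0.0071) = 50.79 Myr.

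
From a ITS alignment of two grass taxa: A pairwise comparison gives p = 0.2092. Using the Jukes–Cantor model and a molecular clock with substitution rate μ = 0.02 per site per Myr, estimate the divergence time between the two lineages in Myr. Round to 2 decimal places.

6.13

d = −(3/4) ln(1 − 4p/3) = −0.75 ln(1 − 0.278933) = −0.75 ln(0.721067)
  = −0.75 × (-0.327023) = 0.245267 substitutions/site.
Under a molecular clock d = 2μt, so t = d/(2μ) = 0.245267 / (2 × 0.02) = 6.13 Myr.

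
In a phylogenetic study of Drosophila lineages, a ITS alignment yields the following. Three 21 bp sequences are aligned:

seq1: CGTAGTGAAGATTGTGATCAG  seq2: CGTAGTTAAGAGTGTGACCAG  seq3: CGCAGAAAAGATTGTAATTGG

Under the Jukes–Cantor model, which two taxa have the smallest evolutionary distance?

seq1 and seq2

seq1–seq2: 3/21 differ, p = 0.143, d = 0.158.
seq1–seq3: 6/21 differ, p = 0.286, d = 0.360.
seq2–seq3: 8/21 differ, p = 0.381, d = 0.532.
The smallest distance is between seq1 and seq2.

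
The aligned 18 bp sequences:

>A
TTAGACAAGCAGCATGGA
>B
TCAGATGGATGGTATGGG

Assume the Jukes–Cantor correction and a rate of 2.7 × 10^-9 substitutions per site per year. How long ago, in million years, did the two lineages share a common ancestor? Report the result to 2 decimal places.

The sequences differ at 9 of 18 sites (2, 6, 7, 8, 9, 10, 11, 13, 18), so p = 9/18 = 0.5.
d = −(3/4) ln(1 − 4p/3) = −0.75 ln(1 − 0.666667) = −0.75 ln(0.333333)
  = −0.75 × (-1.098613) = 0.823960 substitutions/site.
Under a molecular clock d = 2μt, so t = d/(2μ) = 0.823960 / (2 × 2.7 × 10^-9) = 152.59 million years.

152.59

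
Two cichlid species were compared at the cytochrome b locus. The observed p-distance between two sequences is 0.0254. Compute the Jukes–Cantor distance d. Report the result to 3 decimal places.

d = −(3/4) ln(1 − 4p/3) = −0.75 ln(1 − 0.033867) = −0.75 ln(0.966133)
  = −0.75 × (-0.034454) = 0.025841 substitutions/site.

0.026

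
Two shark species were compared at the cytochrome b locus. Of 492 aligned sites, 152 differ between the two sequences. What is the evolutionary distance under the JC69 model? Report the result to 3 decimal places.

0.398

p = 152/492 ≈ 0.308943.
d = −(3/4) ln(1 − 4p/3) = −0.75 ln(1 − 0.411924) = −0.75 ln(0.588076)
  = −0.75 × (-0.530899) = 0.398174 substitutions/site.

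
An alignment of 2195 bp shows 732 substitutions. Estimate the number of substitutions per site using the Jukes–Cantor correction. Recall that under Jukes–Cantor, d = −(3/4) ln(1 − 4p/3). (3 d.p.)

p = 732/2195 ≈ 0.333485.
d = −(3/4) ln(1 − 4p/3) = −0.75 ln(1 − 0.444647) = −0.75 ln(0.555353)
  = −0.75 × (-0.588151) = 0.441113 substitutions/site.

0.441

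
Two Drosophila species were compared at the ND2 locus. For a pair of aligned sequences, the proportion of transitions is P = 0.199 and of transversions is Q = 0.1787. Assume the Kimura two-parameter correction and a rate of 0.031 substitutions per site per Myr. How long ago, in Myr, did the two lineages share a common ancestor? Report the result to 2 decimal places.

8.72

Under the Kimura two-parameter model, d = −½ ln(1 − 2P − Q) − ¼ ln(1 − 2Q).
1 − 2P − Q = 0.4233, giving −½ ln(0.4233) = 0.429837.
1 − 2Q = 0.6426, giving −¼ ln(0.6426) = 0.110558.
d = 0.429837 + 0.110558 = 0.540395.
Under a molecular clock d = 2μt, so t = d/(2μ) = 0.540395 / (2 × 0.031) = 8.72 Myr.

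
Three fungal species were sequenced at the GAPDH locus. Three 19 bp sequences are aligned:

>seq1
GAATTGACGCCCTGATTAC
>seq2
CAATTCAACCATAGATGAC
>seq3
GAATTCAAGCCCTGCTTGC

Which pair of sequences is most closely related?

seq1–seq2: 8/19 differ, p = 0.421, d = 0.618.
seq1–seq3: 4/19 differ, p = 0.211, d = 0.247.
seq2–seq3: 8/19 differ, p = 0.421, d = 0.618.
The smallest distance is between seq1 and seq3.

seq1 and seq3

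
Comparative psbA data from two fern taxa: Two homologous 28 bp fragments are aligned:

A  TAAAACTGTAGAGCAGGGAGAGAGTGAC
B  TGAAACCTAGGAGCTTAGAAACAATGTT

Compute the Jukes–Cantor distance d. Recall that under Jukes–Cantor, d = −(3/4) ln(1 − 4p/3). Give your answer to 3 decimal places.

0.724

The sequences differ at 13 of 28 sites, so p = 13/28 ≈ 0.464286.
d = −(3/4) ln(1 − 4p/3) = −0.75 ln(1 − 0.619048) = −0.75 ln(0.380952)
  = −0.75 × (-0.965082) = 0.723812 substitutions/site.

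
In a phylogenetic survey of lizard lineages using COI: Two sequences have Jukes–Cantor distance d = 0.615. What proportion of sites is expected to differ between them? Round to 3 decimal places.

0.420

p = (3/4)(1 − e^(−4d/3)) = 0.75 × (1 − e^(-0.82)) = 0.75 × (1 − 0.440432) = 0.419676.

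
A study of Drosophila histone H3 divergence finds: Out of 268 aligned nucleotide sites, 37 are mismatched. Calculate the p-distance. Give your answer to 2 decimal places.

p = 37/268 = 0.138059… ≈ 0.14 (to 2 d.p.).

0.14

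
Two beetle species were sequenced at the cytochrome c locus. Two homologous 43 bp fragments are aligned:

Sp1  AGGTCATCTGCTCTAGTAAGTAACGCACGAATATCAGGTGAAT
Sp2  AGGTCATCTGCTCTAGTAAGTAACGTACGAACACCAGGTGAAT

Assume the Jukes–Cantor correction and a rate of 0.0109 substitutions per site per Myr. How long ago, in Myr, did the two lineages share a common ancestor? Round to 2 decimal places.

3.36

The sequences differ at 3 of 43 sites (26, 32, 34), so p = 3/43 ≈ 0.069767.
d = −(3/4) ln(1 − 4p/3) = −0.75 ln(1 − 0.093023) = −0.75 ln(0.906977)
  = −0.75 × (-0.097638) = 0.073229 substitutions/site.
Under a molecular clock d = 2μt, so t = d/(2μ) = 0.073229 / (2 × 0.0109) = 3.36 Myr.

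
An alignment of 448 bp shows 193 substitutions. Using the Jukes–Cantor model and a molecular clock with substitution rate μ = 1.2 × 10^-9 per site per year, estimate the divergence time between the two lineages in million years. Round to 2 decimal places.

266.96

p = 193/448 ≈ 0.430804.
d = −(3/4) ln(1 − 4p/3) = −0.75 ln(1 − 0.574405) = −0.75 ln(0.425595)
  = −0.75 × (-0.854267) = 0.640700 substitutions/site.
Under a molecular clock d = 2μt, so t = d/(2μ) = 0.640700 / (2 × 1.2 × 10^-9) = 266.96 million years.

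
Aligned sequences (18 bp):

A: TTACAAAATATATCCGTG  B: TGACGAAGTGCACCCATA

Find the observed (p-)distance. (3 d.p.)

The sequences differ at 8 of 18 positions (sites 2, 5, 8, 10, 11, 13, 16, 18).
p = 8/18 = 0.444444… ≈ 0.444 (to 3 d.p.).

0.444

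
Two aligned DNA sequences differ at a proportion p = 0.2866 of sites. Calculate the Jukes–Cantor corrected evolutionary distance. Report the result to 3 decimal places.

d = −(3/4) ln(1 − 4p/3) = −0.75 ln(1 − 0.382133) = −0.75 ln(0.617867)
  = −0.75 × (-0.481482) = 0.361112 substitutions/site.

0.361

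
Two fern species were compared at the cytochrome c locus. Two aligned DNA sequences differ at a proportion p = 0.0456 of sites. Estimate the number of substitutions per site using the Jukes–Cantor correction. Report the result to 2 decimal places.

d = −(3/4) ln(1 − 4p/3) = −0.75 ln(1 − 0.0608) = −0.75 ln(0.9392)
  = −0.75 × (-0.062727) = 0.047045 substitutions/site.

0.05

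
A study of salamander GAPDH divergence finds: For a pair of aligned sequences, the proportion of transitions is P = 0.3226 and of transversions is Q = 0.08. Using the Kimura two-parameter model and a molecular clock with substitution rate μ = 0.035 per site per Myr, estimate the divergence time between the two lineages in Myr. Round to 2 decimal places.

9.85

Under the Kimura two-parameter model, d = −½ ln(1 − 2P − Q) − ¼ ln(1 − 2Q).
1 − 2P − Q = 0.2748, giving −½ ln(0.2748) = 0.645856.
1 − 2Q = 0.84, giving −¼ ln(0.84) = 0.043588.
d = 0.645856 + 0.043588 = 0.689444.
Under a molecular clock d = 2μt, so t = d/(2μ) = 0.689444 / (2 × 0.035) = 9.85 Myr.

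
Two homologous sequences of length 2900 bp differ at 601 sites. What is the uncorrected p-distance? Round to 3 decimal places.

p = 601/2900 = 0.207241… ≈ 0.207 (to 3 d.p.).

0.207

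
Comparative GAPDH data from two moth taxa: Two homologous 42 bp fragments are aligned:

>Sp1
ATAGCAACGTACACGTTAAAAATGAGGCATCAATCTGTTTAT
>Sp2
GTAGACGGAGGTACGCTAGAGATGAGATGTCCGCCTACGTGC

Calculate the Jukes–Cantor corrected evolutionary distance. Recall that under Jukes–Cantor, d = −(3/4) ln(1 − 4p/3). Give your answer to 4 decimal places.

The sequences differ at 23 of 42 sites, so p = 23/42 ≈ 0.547619.
d = −(3/4) ln(1 − 4p/3) = −0.75 ln(1 − 0.730159) = −0.75 ln(0.269841)
  = −0.75 × (-1.309922) = 0.982442 substitutions/site.

0.9824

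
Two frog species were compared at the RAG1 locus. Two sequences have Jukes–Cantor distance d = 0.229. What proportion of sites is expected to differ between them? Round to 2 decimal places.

p = (3/4)(1 − e^(−4d/3)) = 0.75 × (1 − e^(-0.305333)) = 0.75 × (1 − 0.736878) = 0.197342.

0.20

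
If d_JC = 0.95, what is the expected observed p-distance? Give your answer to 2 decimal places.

0.54

p = (3/4)(1 − e^(−4d/3)) = 0.75 × (1 − e^(-1.266667)) = 0.75 × (1 − 0.281769) = 0.538673.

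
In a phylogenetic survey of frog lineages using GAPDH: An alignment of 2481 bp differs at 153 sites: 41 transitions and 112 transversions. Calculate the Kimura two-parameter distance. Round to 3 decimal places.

0.064

P = 41/2481 ≈ 0.016526 and Q = 112/2481 ≈ 0.045143.
Under the Kimura two-parameter model, d = −½ ln(1 − 2P − Q) − ¼ ln(1 − 2Q).
1 − 2P − Q = 0.921805, giving −½ ln(0.921805) = 0.040711.
1 − 2Q = 0.909714, giving −¼ ln(0.909714) = 0.023656.
d = 0.040711 + 0.023656 = 0.064367.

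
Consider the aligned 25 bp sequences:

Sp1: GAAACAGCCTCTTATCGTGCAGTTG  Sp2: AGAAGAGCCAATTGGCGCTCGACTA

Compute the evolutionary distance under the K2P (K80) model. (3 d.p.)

Of 25 sites, 8 differences are transitions and 5 are transversions, so P = 8/25 = 0.32 and Q = 5/25 = 0.2.
Under the Kimura two-parameter model, d = −½ ln(1 − 2P − Q) − ¼ ln(1 − 2Q).
1 − 2P − Q = 0.16, giving −½ ln(0.16) = 0.916291.
1 − 2Q = 0.6, giving −¼ ln(0.6) = 0.127706.
d = 0.916291 + 0.127706 = 1.043997.

1.044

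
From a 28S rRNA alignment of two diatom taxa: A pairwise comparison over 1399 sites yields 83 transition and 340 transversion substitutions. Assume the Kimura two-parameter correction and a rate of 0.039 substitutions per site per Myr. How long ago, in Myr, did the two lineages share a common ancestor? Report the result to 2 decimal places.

5.01

P = 83/1399 ≈ 0.059328 and Q = 340/1399 ≈ 0.243031.
Under the Kimura two-parameter model, d = −½ ln(1 − 2P − Q) − ¼ ln(1 − 2Q).
1 − 2P − Q = 0.638313, giving −½ ln(0.638313) = 0.224463.
1 − 2Q = 0.513938, giving −¼ ln(0.513938) = 0.166413.
d = 0.224463 + 0.166413 = 0.390876.
Under a molecular clock d = 2μt, so t = d/(2μ) = 0.390876 / (2 × 0.039) = 5.01 Myr.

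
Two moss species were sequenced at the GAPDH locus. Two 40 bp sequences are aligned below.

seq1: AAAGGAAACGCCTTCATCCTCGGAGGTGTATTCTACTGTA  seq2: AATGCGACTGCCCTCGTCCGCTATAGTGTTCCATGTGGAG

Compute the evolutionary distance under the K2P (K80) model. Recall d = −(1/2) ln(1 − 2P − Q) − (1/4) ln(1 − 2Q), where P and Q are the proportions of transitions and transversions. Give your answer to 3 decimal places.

0.978

Of 40 sites, 11 differences are transitions and 10 are transversions, so P = 11/40 = 0.275 and Q = 10/40 = 0.25.
Under the Kimura two-parameter model, d = −½ ln(1 − 2P − Q) − ¼ ln(1 − 2Q).
1 − 2P − Q = 0.2, giving −½ ln(0.2) = 0.804719.
1 − 2Q = 0.5, giving −¼ ln(0.5) = 0.173287.
d = 0.804719 + 0.173287 = 0.978006.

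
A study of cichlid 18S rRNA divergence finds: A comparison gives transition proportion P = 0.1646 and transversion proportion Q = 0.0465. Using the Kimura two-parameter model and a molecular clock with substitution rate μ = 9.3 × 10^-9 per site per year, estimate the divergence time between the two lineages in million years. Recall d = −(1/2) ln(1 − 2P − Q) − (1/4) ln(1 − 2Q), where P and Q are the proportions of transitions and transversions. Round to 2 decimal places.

Under the Kimura two-parameter model, d = −½ ln(1 − 2P − Q) − ¼ ln(1 − 2Q).
1 − 2P − Q = 0.6243, giving −½ ln(0.6243) = 0.235562.
1 − 2Q = 0.907, giving −¼ ln(0.907) = 0.024403.
d = 0.235562 + 0.024403 = 0.259965.
Under a molecular clock d = 2μt, so t = d/(2μ) = 0.259965 / (2 × 9.3 × 10^-9) = 13.98 million years.

13.98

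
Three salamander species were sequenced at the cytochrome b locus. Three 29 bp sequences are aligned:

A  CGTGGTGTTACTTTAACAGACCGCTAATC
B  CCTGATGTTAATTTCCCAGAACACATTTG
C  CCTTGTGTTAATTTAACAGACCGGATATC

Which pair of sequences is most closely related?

A and C

A–B: 11/29 differ, p = 0.379, d = 0.529.
A–C: 6/29 differ, p = 0.207, d = 0.242.
B–C: 9/29 differ, p = 0.310, d = 0.401.
The smallest distance is between A and C.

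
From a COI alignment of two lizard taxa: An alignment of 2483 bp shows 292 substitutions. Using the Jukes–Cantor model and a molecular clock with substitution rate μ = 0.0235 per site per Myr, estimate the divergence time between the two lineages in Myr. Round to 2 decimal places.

2.72

p = 292/2483 ≈ 0.1176.
d = −(3/4) ln(1 − 4p/3) = −0.75 ln(1 − 0.1568) = −0.75 ln(0.8432)
  = −0.75 × (-0.170551) = 0.127913 substitutions/site.
Under a molecular clock d = 2μt, so t = d/(2μ) = 0.127913 / (2 × 0.0235) = 2.72 Myr.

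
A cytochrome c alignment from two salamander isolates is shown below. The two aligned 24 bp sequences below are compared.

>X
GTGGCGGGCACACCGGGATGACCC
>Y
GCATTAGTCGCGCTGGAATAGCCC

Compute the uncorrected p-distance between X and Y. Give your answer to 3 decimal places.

The sequences differ at 12 of 24 positions.
p = 12/24 = 0.500.

0.500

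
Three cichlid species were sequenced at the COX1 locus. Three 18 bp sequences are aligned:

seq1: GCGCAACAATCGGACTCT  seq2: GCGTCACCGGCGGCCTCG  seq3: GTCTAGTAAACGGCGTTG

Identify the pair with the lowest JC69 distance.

seq1–seq2: 7/18 differ, p = 0.389, d = 0.548.
seq1–seq3: 10/18 differ, p = 0.556, d = 1.012.
seq2–seq3: 10/18 differ, p = 0.556, d = 1.012.
The smallest distance is between seq1 and seq2.

seq1 and seq2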